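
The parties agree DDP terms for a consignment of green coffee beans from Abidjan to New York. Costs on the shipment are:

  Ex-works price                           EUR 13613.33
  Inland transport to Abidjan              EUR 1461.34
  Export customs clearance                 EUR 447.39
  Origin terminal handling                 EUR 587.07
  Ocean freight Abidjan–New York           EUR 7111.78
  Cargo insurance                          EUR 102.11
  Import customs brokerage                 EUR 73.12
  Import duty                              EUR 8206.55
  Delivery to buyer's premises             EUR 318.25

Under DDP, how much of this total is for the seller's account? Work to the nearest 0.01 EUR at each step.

DDP: the seller bears all costs including import duty.
Seller's account: goods 13613.33 + inland to port 1461.34 + export clearance 447.39 + origin terminal 587.07 + freight 7111.78 + insurance 102.11 + brokerage 73.12 + duty 8206.55 + delivery 318.25 = 31920.94
Buyer's account: 0.00

Seller's account: EUR 31920.94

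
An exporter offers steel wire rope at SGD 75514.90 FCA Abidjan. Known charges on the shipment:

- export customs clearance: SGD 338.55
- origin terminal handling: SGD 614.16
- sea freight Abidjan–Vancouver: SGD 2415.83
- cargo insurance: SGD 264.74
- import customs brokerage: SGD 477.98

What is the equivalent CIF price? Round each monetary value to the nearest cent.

Not relevant to the conversion: export clearance — on the seller under both FCA and CIF; already in the FCA price and stays in the CIF price. brokerage — on the buyer under both terms; not part of either seller's price.
From FCA to CIF, the seller additionally bears: origin terminal, freight, insurance.
CIF price = 75514.90 + 614.16 + 2415.83 + 264.74 = 78809.63

CIF price: SGD 78809.63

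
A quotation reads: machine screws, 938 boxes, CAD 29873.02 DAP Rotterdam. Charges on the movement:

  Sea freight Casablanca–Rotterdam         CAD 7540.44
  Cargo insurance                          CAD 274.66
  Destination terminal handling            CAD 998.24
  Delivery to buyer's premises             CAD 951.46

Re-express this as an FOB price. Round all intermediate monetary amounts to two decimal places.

FOB price: CAD 20108.22

From DAP to FOB, the seller no longer bears: freight, insurance, destination terminal, delivery.
FOB price = 29873.02 − 7540.44 − 274.66 − 998.24 − 951.46 = 20108.22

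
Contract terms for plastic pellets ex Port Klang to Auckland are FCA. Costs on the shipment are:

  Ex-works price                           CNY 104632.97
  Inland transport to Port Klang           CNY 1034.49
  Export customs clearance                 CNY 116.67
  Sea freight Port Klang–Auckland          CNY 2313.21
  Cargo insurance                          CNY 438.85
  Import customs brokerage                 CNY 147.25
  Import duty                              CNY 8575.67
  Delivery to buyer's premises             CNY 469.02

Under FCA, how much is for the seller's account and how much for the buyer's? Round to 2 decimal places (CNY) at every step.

FCA: the seller delivers export-cleared goods to the carrier; the buyer bears costs from that point.
Seller's account: goods 104632.97 + inland to port 1034.49 + export clearance 116.67 = 105784.13
Buyer's account: freight 2313.21 + insurance 438.85 + brokerage 147.25 + duty 8575.67 + delivery 469.02 = 11944.00

Seller: CNY 105784.13; buyer: CNY 11944.00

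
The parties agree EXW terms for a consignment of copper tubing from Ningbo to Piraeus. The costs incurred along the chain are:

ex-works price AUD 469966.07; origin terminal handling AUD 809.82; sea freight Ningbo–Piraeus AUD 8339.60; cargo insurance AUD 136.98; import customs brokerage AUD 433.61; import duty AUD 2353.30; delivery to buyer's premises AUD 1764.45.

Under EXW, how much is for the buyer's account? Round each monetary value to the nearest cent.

Buyer's account: AUD 13837.76

EXW: the seller makes goods available at their premises; the buyer bears all onward costs.
Seller's account: goods 469966.07 = 469966.07
Buyer's account: origin terminal 809.82 + freight 8339.60 + insurance 136.98 + brokerage 433.61 + duty 2353.30 + delivery 1764.45 = 13837.76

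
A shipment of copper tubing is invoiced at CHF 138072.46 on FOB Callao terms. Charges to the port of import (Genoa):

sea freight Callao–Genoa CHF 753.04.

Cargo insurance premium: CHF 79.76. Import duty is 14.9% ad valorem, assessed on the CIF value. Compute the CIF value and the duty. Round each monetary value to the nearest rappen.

CIF = FOB price + freight + insurance
CIF = 138072.46 + 753.04 + 79.76 = 138905.26
Import duty = 138905.26 × 14.9% = 20696.88

CIF value: CHF 138905.26; import duty: CHF 20696.88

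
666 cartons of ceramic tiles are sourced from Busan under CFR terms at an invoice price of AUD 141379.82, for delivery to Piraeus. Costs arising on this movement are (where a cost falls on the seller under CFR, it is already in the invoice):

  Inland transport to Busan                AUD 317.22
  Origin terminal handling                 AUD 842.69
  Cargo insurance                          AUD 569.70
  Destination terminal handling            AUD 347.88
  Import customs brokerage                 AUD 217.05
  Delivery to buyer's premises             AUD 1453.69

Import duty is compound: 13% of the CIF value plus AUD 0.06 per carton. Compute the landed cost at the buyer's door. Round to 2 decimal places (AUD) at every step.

Total landed cost: AUD 162461.54

CFR: the seller pays costs through ocean freight to the destination port, but not insurance.
Already in the invoice (seller's account under CFR): inland to port, origin terminal — exclude.
CIF value = CFR price + insurance = 141379.82 + 569.70 = 141949.52
Ad valorem component: 141949.52 × 13% = 18453.44
Specific component: 666 × 0.06 = 39.96
Import duty = 18453.44 + 39.96 = 18493.40
Buyer bears: insurance 569.70 + destination terminal 347.88 + brokerage 217.05 + delivery 1453.69 + duty 18493.40 = 21081.72
Landed cost = invoice 141379.82 + 21081.72 = 162461.54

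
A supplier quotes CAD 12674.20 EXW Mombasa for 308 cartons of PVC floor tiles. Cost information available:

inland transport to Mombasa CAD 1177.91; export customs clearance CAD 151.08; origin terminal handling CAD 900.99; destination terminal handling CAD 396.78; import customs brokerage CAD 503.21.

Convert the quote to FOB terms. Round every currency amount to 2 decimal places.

Not relevant to the conversion: destination terminal, brokerage — on the buyer under both terms; not part of either seller's price.
From EXW to FOB, the seller additionally bears: inland to port, export clearance, origin terminal.
FOB price = 12674.20 + 1177.91 + 151.08 + 900.99 = 14904.18

FOB price: CAD 14904.18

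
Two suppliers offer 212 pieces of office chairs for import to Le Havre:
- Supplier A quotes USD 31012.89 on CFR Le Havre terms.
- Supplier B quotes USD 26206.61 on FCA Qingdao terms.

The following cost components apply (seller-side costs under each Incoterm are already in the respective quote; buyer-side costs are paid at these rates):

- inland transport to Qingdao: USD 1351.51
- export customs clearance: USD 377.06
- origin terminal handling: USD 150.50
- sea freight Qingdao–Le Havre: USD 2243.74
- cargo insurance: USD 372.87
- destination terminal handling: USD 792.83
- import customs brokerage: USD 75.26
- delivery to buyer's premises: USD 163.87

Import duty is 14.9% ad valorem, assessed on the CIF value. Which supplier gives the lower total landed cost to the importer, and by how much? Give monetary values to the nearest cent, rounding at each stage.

Supplier B is cheaper by USD 2771.44

Supplier A (CFR):
CIF value = CFR price + insurance = 31012.89 + 372.87 = 31385.76
Import duty = 31385.76 × 14.9% = 4676.48
Buyer bears (A): 372.87 + 792.83 + 75.26 + 163.87 = 1404.83
Landed cost (A) = invoice 31012.89 + 1404.83 + duty 4676.48 = 37094.20
Supplier B (FCA):
CIF value = FCA price + origin terminal + freight + insurance = 26206.61 + 150.50 + 2243.74 + 372.87 = 28973.72
Import duty = 28973.72 × 14.9% = 4317.08
Buyer bears (B): 150.50 + 2243.74 + 372.87 + 792.83 + 75.26 + 163.87 = 3799.07
Landed cost (B) = invoice 26206.61 + 3799.07 + duty 4317.08 = 34322.76
Difference = |37094.20 − 34322.76| = 2771.44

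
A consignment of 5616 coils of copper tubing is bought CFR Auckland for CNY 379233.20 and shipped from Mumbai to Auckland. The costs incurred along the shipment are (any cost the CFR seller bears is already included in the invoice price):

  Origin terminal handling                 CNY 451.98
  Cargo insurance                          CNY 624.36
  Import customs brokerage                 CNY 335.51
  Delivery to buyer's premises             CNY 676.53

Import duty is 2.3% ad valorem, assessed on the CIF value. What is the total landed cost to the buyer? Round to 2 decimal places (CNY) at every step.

Total landed cost: CNY 389606.32

CFR: the seller pays costs through ocean freight to the destination port, but not insurance.
Already in the invoice (seller's account under CFR): origin terminal — exclude.
CIF value = CFR price + insurance = 379233.20 + 624.36 = 379857.56
Import duty = 379857.56 × 2.3% = 8736.72
Buyer bears: insurance 624.36 + brokerage 335.51 + delivery 676.53 + duty 8736.72 = 10373.12
Landed cost = invoice 379233.20 + 10373.12 = 389606.32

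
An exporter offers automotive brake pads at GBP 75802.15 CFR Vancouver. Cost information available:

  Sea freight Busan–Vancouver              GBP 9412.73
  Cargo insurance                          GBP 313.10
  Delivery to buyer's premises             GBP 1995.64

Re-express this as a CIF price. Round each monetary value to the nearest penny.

CIF price: GBP 76115.25

Not relevant to the conversion: freight — on the seller under both CFR and CIF; already in the CFR price and stays in the CIF price. delivery — on the buyer under both terms; not part of either seller's price.
From CFR to CIF, the seller additionally bears: insurance.
CIF price = 75802.15 + 313.10 = 76115.25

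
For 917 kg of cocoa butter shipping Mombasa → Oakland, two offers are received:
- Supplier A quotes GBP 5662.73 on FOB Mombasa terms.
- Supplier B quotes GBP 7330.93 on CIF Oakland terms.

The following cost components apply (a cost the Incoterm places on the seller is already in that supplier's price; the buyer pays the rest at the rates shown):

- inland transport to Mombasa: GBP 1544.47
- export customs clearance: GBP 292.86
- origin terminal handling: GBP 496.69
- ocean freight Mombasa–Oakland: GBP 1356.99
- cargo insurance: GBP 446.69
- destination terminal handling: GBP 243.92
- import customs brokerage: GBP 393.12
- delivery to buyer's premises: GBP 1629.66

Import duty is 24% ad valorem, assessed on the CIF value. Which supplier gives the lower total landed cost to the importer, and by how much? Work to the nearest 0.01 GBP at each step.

Supplier A (FOB):
CIF value = FOB price + freight + insurance = 5662.73 + 1356.99 + 446.69 = 7466.41
Import duty = 7466.41 × 24% = 1791.94
Buyer bears (A): 1356.99 + 446.69 + 243.92 + 393.12 + 1629.66 = 4070.38
Landed cost (A) = invoice 5662.73 + 4070.38 + duty 1791.94 = 11525.05
Supplier B (CIF):
The CIF price already equals the CIF value: 7330.93
Import duty = 7330.93 × 24% = 1759.42
Buyer bears (B): 243.92 + 393.12 + 1629.66 = 2266.70
Landed cost (B) = invoice 7330.93 + 2266.70 + duty 1759.42 = 11357.05
Difference = |11525.05 − 11357.05| = 168.00

Supplier B is cheaper by GBP 168.00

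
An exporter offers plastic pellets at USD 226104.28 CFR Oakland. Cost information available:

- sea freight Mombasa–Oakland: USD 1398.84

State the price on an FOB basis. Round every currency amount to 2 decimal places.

FOB price: USD 224705.44

From CFR to FOB, the seller no longer bears: freight.
FOB price = 226104.28 − 1398.84 = 224705.44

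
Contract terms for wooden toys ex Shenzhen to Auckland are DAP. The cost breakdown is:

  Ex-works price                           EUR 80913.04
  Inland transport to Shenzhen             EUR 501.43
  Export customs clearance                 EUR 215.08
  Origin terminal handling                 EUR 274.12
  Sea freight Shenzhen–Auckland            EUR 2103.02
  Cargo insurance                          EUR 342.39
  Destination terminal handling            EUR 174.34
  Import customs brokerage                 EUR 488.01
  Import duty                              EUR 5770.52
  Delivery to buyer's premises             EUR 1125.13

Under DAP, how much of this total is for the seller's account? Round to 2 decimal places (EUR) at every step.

DAP: the seller bears all costs to the named destination except import duty and clearance.
Seller's account: goods 80913.04 + inland to port 501.43 + export clearance 215.08 + origin terminal 274.12 + freight 2103.02 + insurance 342.39 + destination terminal 174.34 + delivery 1125.13 = 85648.55
Buyer's account: brokerage 488.01 + duty 5770.52 = 6258.53

Seller's account: EUR 85648.55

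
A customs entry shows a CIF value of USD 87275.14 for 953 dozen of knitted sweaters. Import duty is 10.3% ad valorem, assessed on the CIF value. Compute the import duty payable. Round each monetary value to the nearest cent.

Import duty = 87275.14 × 10.3% = 8989.34

Import duty: USD 8989.34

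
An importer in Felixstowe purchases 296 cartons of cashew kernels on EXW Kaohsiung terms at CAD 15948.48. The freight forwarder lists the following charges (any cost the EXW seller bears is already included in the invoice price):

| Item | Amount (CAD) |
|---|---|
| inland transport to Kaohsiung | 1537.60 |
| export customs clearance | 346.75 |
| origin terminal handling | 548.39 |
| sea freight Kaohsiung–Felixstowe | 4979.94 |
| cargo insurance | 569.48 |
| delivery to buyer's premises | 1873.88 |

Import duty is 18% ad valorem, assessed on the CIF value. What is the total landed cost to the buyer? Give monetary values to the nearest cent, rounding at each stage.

Total landed cost: CAD 30112.04

EXW: the seller makes goods available at their premises; the buyer bears all onward costs.
CIF value = EXW price + inland to port + export clearance + origin terminal + freight + insurance = 15948.48 + 1537.60 + 346.75 + 548.39 + 4979.94 + 569.48 = 23930.64
Import duty = 23930.64 × 18% = 4307.52
Buyer bears: inland to port 1537.60 + export clearance 346.75 + origin terminal 548.39 + freight 4979.94 + insurance 569.48 + delivery 1873.88 + duty 4307.52 = 14163.56
Landed cost = invoice 15948.48 + 14163.56 = 30112.04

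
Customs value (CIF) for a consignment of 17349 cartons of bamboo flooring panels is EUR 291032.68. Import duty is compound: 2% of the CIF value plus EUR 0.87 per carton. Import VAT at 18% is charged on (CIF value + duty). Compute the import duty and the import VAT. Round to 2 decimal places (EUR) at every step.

Ad valorem component: 291032.68 × 2% = 5820.65
Specific component: 17349 × 0.87 = 15093.63
Import duty = 5820.65 + 15093.63 = 20914.28
VAT base = CIF + duty = 291032.68 + 20914.28 = 311946.96
Import VAT = 311946.96 × 18% = 56150.45

Import duty: EUR 20914.28; import VAT: EUR 56150.45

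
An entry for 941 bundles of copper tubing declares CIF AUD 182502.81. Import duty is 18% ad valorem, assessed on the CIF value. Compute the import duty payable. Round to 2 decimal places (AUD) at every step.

Import duty = 182502.81 × 18% = 32850.51

Import duty: AUD 32850.51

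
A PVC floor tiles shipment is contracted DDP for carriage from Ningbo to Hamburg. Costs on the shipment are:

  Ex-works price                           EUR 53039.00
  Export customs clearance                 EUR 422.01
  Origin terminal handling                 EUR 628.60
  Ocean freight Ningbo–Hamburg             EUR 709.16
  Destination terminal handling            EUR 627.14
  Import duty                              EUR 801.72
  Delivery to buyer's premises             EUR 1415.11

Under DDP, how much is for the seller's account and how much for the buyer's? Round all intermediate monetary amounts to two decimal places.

DDP: the seller bears all costs including import duty.
Seller's account: goods 53039.00 + export clearance 422.01 + origin terminal 628.60 + freight 709.16 + destination terminal 627.14 + duty 801.72 + delivery 1415.11 = 57642.74
Buyer's account: 0.00

Seller: EUR 57642.74; buyer: EUR 0.00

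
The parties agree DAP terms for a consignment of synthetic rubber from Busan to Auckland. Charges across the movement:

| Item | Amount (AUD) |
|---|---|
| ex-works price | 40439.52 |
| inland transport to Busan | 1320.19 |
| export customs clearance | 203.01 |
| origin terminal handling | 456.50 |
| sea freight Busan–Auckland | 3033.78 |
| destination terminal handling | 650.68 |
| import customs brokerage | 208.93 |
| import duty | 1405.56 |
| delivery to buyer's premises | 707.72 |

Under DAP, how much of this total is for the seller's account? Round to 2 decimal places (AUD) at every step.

Seller's account: AUD 46811.40

DAP: the seller bears all costs to the named destination except import duty and clearance.
Seller's account: goods 40439.52 + inland to port 1320.19 + export clearance 203.01 + origin terminal 456.50 + freight 3033.78 + destination terminal 650.68 + delivery 707.72 = 46811.40
Buyer's account: brokerage 208.93 + duty 1405.56 = 1614.49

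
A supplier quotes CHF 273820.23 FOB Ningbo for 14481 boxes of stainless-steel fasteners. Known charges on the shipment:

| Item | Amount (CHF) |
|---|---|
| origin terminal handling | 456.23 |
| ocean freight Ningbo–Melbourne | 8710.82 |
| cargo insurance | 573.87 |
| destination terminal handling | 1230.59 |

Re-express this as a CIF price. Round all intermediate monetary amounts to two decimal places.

CIF price: CHF 283104.92

Not relevant to the conversion: origin terminal — on the seller under both FOB and CIF; already in the FOB price and stays in the CIF price. destination terminal — on the buyer under both terms; not part of either seller's price.
From FOB to CIF, the seller additionally bears: freight, insurance.
CIF price = 273820.23 + 8710.82 + 573.87 = 283104.92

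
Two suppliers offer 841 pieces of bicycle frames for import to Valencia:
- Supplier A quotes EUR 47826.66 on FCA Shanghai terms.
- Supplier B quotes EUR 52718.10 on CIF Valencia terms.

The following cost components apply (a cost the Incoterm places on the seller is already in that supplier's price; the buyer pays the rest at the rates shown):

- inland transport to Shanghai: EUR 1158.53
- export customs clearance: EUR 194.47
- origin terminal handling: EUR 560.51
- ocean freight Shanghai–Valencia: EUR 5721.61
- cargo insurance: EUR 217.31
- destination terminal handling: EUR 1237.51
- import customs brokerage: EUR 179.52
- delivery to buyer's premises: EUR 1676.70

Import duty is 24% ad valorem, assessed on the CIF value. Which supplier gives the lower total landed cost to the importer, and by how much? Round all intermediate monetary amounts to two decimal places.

Supplier B is cheaper by EUR 1993.91

Supplier A (FCA):
CIF value = FCA price + origin terminal + freight + insurance = 47826.66 + 560.51 + 5721.61 + 217.31 = 54326.09
Import duty = 54326.09 × 24% = 13038.26
Buyer bears (A): 560.51 + 5721.61 + 217.31 + 1237.51 + 179.52 + 1676.70 = 9593.16
Landed cost (A) = invoice 47826.66 + 9593.16 + duty 13038.26 = 70458.08
Supplier B (CIF):
The CIF price already equals the CIF value: 52718.10
Import duty = 52718.10 × 24% = 12652.34
Buyer bears (B): 1237.51 + 179.52 + 1676.70 = 3093.73
Landed cost (B) = invoice 52718.10 + 3093.73 + duty 12652.34 = 68464.17
Difference = |70458.08 − 68464.17| = 1993.91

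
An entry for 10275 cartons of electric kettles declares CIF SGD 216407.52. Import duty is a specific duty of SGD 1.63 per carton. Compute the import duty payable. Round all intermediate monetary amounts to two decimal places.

Import duty: SGD 16748.25

Import duty = 10275 × 1.63 = 16748.25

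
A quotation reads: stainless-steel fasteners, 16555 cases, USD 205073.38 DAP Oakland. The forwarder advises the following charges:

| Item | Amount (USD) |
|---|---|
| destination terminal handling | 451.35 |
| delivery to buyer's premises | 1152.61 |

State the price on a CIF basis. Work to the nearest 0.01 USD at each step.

CIF price: USD 203469.42

From DAP to CIF, the seller no longer bears: destination terminal, delivery.
CIF price = 205073.38 − 451.35 − 1152.61 = 203469.42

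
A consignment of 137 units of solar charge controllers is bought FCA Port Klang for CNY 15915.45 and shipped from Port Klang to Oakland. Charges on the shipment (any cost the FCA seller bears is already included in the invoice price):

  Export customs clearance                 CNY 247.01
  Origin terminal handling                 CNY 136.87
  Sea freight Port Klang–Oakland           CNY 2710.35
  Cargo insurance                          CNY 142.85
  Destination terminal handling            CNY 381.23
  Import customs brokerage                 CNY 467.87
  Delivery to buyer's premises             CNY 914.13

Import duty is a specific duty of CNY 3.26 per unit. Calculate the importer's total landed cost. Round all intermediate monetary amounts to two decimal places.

Total landed cost: CNY 21115.37

FCA: the seller delivers export-cleared goods to the carrier; the buyer bears costs from that point.
Already in the invoice (seller's account under FCA): export clearance — exclude.
CIF value = FCA price + origin terminal + freight + insurance = 15915.45 + 136.87 + 2710.35 + 142.85 = 18905.52
Import duty = 137 × 3.26 = 446.62
Buyer bears: origin terminal 136.87 + freight 2710.35 + insurance 142.85 + destination terminal 381.23 + brokerage 467.87 + delivery 914.13 + duty 446.62 = 5199.92
Landed cost = invoice 15915.45 + 5199.92 = 21115.37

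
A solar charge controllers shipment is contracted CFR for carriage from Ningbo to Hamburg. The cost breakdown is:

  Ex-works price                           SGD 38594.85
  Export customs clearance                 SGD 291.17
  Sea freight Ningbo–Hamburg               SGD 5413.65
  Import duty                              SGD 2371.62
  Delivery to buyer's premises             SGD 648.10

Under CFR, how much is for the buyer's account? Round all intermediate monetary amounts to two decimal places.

Buyer's account: SGD 3019.72

CFR: the seller pays costs through ocean freight to the destination port, but not insurance.
Seller's account: goods 38594.85 + export clearance 291.17 + freight 5413.65 = 44299.67
Buyer's account: duty 2371.62 + delivery 648.10 = 3019.72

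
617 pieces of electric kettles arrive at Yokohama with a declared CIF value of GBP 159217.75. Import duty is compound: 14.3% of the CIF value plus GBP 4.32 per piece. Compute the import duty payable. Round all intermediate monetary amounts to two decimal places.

Import duty: GBP 25433.58

Ad valorem component: 159217.75 × 14.3% = 22768.14
Specific component: 617 × 4.32 = 2665.44
Import duty = 22768.14 + 2665.44 = 25433.58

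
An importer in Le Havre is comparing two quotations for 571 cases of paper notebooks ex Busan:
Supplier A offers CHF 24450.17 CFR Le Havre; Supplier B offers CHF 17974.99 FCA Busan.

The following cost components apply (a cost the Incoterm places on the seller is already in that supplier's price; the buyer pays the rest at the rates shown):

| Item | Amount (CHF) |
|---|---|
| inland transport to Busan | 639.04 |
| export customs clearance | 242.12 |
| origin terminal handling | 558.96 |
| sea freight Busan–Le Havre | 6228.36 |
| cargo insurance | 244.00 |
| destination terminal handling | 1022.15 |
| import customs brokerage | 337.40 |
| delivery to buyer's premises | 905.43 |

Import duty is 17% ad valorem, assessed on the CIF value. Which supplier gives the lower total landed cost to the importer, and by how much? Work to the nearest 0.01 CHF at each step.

Supplier A is cheaper by CHF 365.20

Supplier A (CFR):
CIF value = CFR price + insurance = 24450.17 + 244.00 = 24694.17
Import duty = 24694.17 × 17% = 4198.01
Buyer bears (A): 244.00 + 1022.15 + 337.40 + 905.43 = 2508.98
Landed cost (A) = invoice 24450.17 + 2508.98 + duty 4198.01 = 31157.16
Supplier B (FCA):
CIF value = FCA price + origin terminal + freight + insurance = 17974.99 + 558.96 + 6228.36 + 244.00 = 25006.31
Import duty = 25006.31 × 17% = 4251.07
Buyer bears (B): 558.96 + 6228.36 + 244.00 + 1022.15 + 337.40 + 905.43 = 9296.30
Landed cost (B) = invoice 17974.99 + 9296.30 + duty 4251.07 = 31522.36
Difference = |31157.16 − 31522.36| = 365.20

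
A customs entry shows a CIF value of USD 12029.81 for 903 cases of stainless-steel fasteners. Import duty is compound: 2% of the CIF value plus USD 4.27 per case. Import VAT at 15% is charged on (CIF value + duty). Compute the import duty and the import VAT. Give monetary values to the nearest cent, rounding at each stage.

Import duty: USD 4096.41; import VAT: USD 2418.93

Ad valorem component: 12029.81 × 2% = 240.60
Specific component: 903 × 4.27 = 3855.81
Import duty = 240.60 + 3855.81 = 4096.41
VAT base = CIF + duty = 12029.81 + 4096.41 = 16126.22
Import VAT = 16126.22 × 15% = 2418.93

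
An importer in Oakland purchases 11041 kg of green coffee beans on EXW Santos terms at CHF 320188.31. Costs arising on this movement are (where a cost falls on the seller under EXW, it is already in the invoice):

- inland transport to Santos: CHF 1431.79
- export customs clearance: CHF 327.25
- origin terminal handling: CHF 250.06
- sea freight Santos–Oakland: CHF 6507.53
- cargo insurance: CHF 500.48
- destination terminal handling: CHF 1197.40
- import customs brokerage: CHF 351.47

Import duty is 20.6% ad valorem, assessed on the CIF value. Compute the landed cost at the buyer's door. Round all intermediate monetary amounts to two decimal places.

EXW: the seller makes goods available at their premises; the buyer bears all onward costs.
CIF value = EXW price + inland to port + export clearance + origin terminal + freight + insurance = 320188.31 + 1431.79 + 327.25 + 250.06 + 6507.53 + 500.48 = 329205.42
Import duty = 329205.42 × 20.6% = 67816.32
Buyer bears: inland to port 1431.79 + export clearance 327.25 + origin terminal 250.06 + freight 6507.53 + insurance 500.48 + destination terminal 1197.40 + brokerage 351.47 + duty 67816.32 = 78382.30
Landed cost = invoice 320188.31 + 78382.30 = 398570.61

Total landed cost: CHF 398570.61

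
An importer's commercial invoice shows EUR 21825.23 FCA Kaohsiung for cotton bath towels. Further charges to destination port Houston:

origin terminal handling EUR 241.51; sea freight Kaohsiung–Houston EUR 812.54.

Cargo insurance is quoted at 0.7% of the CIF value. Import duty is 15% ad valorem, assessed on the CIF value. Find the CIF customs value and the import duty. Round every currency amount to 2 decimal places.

CIF value: EUR 23040.56; import duty: EUR 3456.08

Let C be the CIF value. C = FCA price + pre-shipment costs + freight + 0.7% × C
C − 0.7% × C = 21825.23 + 241.51 + 812.54
0.993 × C = 22879.28
C = 22879.28 / 0.993 = 23040.56
Insurance premium = 0.7% × 23040.56 = 161.28
Import duty = 23040.56 × 15% = 3456.08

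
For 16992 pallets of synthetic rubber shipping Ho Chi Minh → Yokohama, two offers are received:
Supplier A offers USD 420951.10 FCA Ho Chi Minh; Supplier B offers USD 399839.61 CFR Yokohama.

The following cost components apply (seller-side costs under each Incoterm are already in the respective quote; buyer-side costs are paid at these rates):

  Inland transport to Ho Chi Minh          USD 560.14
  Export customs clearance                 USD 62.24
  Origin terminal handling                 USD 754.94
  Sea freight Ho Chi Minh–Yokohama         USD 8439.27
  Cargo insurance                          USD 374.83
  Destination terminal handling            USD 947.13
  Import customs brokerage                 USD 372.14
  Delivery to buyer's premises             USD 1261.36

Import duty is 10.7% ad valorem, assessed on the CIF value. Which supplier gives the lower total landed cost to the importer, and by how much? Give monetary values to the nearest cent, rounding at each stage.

Supplier B is cheaper by USD 33548.40

Supplier A (FCA):
CIF value = FCA price + origin terminal + freight + insurance = 420951.10 + 754.94 + 8439.27 + 374.83 = 430520.14
Import duty = 430520.14 × 10.7% = 46065.65
Buyer bears (A): 754.94 + 8439.27 + 374.83 + 947.13 + 372.14 + 1261.36 = 12149.67
Landed cost (A) = invoice 420951.10 + 12149.67 + duty 46065.65 = 479166.42
Supplier B (CFR):
CIF value = CFR price + insurance = 399839.61 + 374.83 = 400214.44
Import duty = 400214.44 × 10.7% = 42822.95
Buyer bears (B): 374.83 + 947.13 + 372.14 + 1261.36 = 2955.46
Landed cost (B) = invoice 399839.61 + 2955.46 + duty 42822.95 = 445618.02
Difference = |479166.42 − 445618.02| = 33548.40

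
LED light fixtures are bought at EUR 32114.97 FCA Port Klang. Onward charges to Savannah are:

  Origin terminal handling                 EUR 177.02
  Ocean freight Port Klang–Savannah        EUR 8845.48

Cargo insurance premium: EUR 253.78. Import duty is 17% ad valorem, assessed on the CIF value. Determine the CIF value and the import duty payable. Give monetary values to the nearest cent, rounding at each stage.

CIF = FCA price + pre-shipment costs + freight + insurance
CIF = 32114.97 + 177.02 + 8845.48 + 253.78 = 41391.25
Import duty = 41391.25 × 17% = 7036.51

CIF value: EUR 41391.25; import duty: EUR 7036.51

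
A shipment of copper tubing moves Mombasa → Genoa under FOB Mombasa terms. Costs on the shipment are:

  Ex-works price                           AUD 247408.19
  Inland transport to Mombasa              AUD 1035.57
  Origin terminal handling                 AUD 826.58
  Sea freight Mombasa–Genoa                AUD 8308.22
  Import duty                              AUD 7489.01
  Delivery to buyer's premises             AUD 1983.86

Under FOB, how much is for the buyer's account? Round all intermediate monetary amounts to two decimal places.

FOB: the seller bears costs until goods are on board at the origin port; the buyer bears freight, insurance and all costs thereafter.
Seller's account: goods 247408.19 + inland to port 1035.57 + origin terminal 826.58 = 249270.34
Buyer's account: freight 8308.22 + duty 7489.01 + delivery 1983.86 = 17781.09

Buyer's account: AUD 17781.09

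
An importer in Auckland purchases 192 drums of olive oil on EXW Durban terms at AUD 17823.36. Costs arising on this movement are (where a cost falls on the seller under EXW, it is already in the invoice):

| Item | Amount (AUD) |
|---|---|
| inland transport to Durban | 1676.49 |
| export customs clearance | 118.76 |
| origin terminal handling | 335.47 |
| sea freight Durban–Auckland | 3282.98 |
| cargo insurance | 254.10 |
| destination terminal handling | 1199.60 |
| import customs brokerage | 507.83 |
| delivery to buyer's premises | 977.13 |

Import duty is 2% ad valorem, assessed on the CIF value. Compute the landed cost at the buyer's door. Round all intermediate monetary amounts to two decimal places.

Total landed cost: AUD 26645.54

EXW: the seller makes goods available at their premises; the buyer bears all onward costs.
CIF value = EXW price + inland to port + export clearance + origin terminal + freight + insurance = 17823.36 + 1676.49 + 118.76 + 335.47 + 3282.98 + 254.10 = 23491.16
Import duty = 23491.16 × 2% = 469.82
Buyer bears: inland to port 1676.49 + export clearance 118.76 + origin terminal 335.47 + freight 3282.98 + insurance 254.10 + destination terminal 1199.60 + brokerage 507.83 + delivery 977.13 + duty 469.82 = 8822.18
Landed cost = invoice 17823.36 + 8822.18 = 26645.54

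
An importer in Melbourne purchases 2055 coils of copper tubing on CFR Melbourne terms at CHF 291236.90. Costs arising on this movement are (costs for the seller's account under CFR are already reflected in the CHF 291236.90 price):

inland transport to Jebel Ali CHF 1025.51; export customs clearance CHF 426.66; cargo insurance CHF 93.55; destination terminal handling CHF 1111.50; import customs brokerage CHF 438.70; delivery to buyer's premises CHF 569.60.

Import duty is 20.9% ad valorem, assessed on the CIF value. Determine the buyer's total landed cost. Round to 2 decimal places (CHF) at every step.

CFR: the seller pays costs through ocean freight to the destination port, but not insurance.
Already in the invoice (seller's account under CFR): inland to port, export clearance — exclude.
CIF value = CFR price + insurance = 291236.90 + 93.55 = 291330.45
Import duty = 291330.45 × 20.9% = 60888.06
Buyer bears: insurance 93.55 + destination terminal 1111.50 + brokerage 438.70 + delivery 569.60 + duty 60888.06 = 63101.41
Landed cost = invoice 291236.90 + 63101.41 = 354338.31

Total landed cost: CHF 354338.31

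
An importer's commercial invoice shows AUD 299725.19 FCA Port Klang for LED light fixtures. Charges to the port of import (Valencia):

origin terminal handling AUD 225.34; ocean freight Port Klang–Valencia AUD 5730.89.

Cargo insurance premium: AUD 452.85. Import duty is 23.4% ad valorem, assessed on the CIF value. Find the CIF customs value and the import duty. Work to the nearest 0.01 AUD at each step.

CIF value: AUD 306134.27; import duty: AUD 71635.42

CIF = FCA price + pre-shipment costs + freight + insurance
CIF = 299725.19 + 225.34 + 5730.89 + 452.85 = 306134.27
Import duty = 306134.27 × 23.4% = 71635.42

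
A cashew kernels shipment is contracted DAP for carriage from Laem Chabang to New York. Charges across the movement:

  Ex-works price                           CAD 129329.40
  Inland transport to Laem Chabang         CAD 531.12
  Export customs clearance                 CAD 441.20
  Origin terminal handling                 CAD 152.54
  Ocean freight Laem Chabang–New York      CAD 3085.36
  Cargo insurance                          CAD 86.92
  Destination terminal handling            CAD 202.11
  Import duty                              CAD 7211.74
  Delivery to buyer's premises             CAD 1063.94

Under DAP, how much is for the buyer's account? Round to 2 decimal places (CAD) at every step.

DAP: the seller bears all costs to the named destination except import duty and clearance.
Seller's account: goods 129329.40 + inland to port 531.12 + export clearance 441.20 + origin terminal 152.54 + freight 3085.36 + insurance 86.92 + destination terminal 202.11 + delivery 1063.94 = 134892.59
Buyer's account: duty 7211.74 = 7211.74

Buyer's account: CAD 7211.74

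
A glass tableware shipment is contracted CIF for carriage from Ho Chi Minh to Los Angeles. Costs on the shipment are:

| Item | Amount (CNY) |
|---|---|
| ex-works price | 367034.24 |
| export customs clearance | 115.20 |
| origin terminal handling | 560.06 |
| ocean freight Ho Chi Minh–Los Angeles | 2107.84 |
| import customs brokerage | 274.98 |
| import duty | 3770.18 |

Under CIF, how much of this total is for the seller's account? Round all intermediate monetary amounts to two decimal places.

CIF: the seller pays costs through ocean freight and marine insurance to the destination port.
Seller's account: goods 367034.24 + export clearance 115.20 + origin terminal 560.06 + freight 2107.84 = 369817.34
Buyer's account: brokerage 274.98 + duty 3770.18 = 4045.16

Seller's account: CNY 369817.34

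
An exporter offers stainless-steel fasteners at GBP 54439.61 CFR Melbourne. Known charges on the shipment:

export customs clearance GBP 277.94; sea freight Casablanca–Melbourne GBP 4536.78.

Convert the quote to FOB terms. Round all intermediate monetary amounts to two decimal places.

Not relevant to the conversion: export clearance — on the seller under both CFR and FOB; already in the CFR price and stays in the FOB price.
From CFR to FOB, the seller no longer bears: freight.
FOB price = 54439.61 − 4536.78 = 49902.83

FOB price: GBP 49902.83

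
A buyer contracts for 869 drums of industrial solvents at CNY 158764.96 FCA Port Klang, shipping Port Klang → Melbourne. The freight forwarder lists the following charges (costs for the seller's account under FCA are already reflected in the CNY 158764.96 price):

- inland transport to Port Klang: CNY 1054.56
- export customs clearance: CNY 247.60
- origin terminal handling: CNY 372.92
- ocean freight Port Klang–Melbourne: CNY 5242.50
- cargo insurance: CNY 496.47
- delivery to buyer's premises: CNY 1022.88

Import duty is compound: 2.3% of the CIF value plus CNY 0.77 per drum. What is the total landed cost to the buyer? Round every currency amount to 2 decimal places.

Total landed cost: CNY 170361.03

FCA: the seller delivers export-cleared goods to the carrier; the buyer bears costs from that point.
Already in the invoice (seller's account under FCA): inland to port, export clearance — exclude.
CIF value = FCA price + origin terminal + freight + insurance = 158764.96 + 372.92 + 5242.50 + 496.47 = 164876.85
Ad valorem component: 164876.85 × 2.3% = 3792.17
Specific component: 869 × 0.77 = 669.13
Import duty = 3792.17 + 669.13 = 4461.30
Buyer bears: origin terminal 372.92 + freight 5242.50 + insurance 496.47 + delivery 1022.88 + duty 4461.30 = 11596.07
Landed cost = invoice 158764.96 + 11596.07 = 170361.03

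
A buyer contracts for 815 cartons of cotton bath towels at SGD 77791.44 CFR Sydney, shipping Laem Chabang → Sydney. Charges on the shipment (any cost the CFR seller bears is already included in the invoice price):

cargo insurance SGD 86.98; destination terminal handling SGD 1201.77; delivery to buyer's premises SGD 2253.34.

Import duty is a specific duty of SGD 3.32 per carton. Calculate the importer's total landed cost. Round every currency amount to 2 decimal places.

CFR: the seller pays costs through ocean freight to the destination port, but not insurance.
CIF value = CFR price + insurance = 77791.44 + 86.98 = 77878.42
Import duty = 815 × 3.32 = 2705.80
Buyer bears: insurance 86.98 + destination terminal 1201.77 + delivery 2253.34 + duty 2705.80 = 6247.89
Landed cost = invoice 77791.44 + 6247.89 = 84039.33

Total landed cost: SGD 84039.33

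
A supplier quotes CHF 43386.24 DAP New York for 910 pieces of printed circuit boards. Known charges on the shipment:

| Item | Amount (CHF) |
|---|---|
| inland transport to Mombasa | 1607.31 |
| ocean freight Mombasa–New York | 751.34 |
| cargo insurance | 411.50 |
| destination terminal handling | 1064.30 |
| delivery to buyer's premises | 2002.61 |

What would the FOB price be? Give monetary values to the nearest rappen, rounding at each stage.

Not relevant to the conversion: inland to port — on the seller under both DAP and FOB; already in the DAP price and stays in the FOB price.
From DAP to FOB, the seller no longer bears: freight, insurance, destination terminal, delivery.
FOB price = 43386.24 − 751.34 − 411.50 − 1064.30 − 2002.61 = 39156.49

FOB price: CHF 39156.49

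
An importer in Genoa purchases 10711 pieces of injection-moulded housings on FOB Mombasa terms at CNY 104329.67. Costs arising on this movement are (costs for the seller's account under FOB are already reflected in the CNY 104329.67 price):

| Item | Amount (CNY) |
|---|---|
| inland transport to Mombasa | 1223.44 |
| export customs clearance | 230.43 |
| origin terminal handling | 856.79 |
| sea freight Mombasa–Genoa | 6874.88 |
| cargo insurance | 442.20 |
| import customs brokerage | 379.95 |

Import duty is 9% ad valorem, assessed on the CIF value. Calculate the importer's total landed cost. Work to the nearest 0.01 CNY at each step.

Total landed cost: CNY 122074.91

FOB: the seller bears costs until goods are on board at the origin port; the buyer bears freight, insurance and all costs thereafter.
Already in the invoice (seller's account under FOB): inland to port, export clearance, origin terminal — exclude.
CIF value = FOB price + freight + insurance = 104329.67 + 6874.88 + 442.20 = 111646.75
Import duty = 111646.75 × 9% = 10048.21
Buyer bears: freight 6874.88 + insurance 442.20 + brokerage 379.95 + duty 10048.21 = 17745.24
Landed cost = invoice 104329.67 + 17745.24 = 122074.91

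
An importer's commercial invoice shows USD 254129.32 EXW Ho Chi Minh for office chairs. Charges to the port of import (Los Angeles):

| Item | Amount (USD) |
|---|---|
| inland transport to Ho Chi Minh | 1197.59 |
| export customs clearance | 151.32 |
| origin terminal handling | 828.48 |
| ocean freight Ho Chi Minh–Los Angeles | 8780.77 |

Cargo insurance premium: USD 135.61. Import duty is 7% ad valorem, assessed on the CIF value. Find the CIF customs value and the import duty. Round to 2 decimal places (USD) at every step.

CIF = EXW price + pre-shipment costs + freight + insurance
CIF = 254129.32 + 1197.59 + 151.32 + 828.48 + 8780.77 + 135.61 = 265223.09
Import duty = 265223.09 × 7% = 18565.62

CIF value: USD 265223.09; import duty: USD 18565.62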